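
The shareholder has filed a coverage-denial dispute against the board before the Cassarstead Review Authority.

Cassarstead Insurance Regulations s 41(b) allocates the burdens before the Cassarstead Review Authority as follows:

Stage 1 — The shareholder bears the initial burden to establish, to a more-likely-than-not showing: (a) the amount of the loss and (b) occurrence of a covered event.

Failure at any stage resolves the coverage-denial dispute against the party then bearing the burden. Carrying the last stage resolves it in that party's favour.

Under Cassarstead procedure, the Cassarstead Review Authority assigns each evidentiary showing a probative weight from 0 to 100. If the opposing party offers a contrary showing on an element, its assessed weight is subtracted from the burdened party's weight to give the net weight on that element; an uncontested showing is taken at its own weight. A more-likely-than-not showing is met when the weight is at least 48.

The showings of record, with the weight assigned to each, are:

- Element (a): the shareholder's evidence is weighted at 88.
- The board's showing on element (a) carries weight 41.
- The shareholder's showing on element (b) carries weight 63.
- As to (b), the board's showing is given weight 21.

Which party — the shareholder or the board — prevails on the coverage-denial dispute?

Stage 1 — burden on shareholder; standard: a more-likely-than-not showing (weight is at least 48).
    (a): 88 − 41 = 47 < 48 [not met]
    (b): 63 − 21 = 42 < 48 [not met]
  Not every element is met, so the shareholder fails to carry Stage 1.
The board prevails.

board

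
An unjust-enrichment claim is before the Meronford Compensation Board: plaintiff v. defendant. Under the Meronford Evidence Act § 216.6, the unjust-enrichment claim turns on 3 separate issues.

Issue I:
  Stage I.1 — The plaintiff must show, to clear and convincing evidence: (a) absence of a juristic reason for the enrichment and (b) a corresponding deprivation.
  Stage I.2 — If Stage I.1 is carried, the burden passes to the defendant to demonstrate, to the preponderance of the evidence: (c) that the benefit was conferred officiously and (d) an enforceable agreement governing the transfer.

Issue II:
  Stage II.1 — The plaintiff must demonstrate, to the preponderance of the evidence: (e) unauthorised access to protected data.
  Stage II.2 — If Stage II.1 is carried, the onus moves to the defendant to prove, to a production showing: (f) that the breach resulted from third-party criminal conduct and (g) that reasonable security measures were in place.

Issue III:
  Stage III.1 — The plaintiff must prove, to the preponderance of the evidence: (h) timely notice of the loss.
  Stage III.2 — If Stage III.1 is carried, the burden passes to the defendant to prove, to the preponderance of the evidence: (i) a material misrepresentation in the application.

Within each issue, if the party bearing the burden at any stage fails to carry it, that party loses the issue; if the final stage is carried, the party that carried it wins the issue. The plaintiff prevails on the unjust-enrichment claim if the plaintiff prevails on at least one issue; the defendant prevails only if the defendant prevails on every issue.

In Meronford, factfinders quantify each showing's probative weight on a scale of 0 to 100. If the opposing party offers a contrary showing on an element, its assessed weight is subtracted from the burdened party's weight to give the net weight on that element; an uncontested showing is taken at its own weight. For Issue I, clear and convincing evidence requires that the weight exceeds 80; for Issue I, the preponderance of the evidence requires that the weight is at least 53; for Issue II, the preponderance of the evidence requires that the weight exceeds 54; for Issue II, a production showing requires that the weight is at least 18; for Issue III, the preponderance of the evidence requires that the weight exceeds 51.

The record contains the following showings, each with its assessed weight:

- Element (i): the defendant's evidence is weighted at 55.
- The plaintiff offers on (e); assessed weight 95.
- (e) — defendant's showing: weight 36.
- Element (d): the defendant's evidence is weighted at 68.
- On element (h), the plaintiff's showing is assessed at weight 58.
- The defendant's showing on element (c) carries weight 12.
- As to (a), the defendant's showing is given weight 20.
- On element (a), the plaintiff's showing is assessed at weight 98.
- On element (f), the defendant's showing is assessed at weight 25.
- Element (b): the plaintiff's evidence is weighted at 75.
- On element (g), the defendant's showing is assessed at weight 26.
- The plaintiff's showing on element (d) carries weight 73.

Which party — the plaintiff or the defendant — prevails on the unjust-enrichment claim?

defendant

— Issue I —
Stage I.1 — burden on plaintiff; standard: clear and convincing evidence (weight exceeds 80).
    (a): 98 − 20 = 78 ≤ 80 [not met]
    (b): 75 ≤ 80 [not met]
  Stage I.1 not carried; the plaintiff fails its burden.
The analysis ends at Stage I.1; the defendant prevails on this issue.
— Issue II —
Stage II.1 (plaintiff, the preponderance of the evidence, weight exceeds 54): (e) net 95−36=59 > 54 — meets.
  Stage II.1 is satisfied; the onus moves to the defendant.
Stage II.2 (defendant, a production showing, weight is at least 18): (f) 25 ≥ 18 — meets; (g) 26 ≥ 18 — meets.
  The defendant carries the last stage.
All stages carried — the defendant prevails on this issue.
— Issue III —
Stage III.1 (plaintiff, the preponderance of the evidence, weight exceeds 51): (h) 58 > 51 — meets.
  All elements met. The burden passes to the defendant.
Stage III.2 (defendant, the preponderance of the evidence, weight exceeds 51): (i) 55 > 51 — meets.
  All elements met at the final stage.
All stages carried — the defendant prevails on this issue.
Per-issue: Issue I → defendant; Issue II → defendant; Issue III → defendant. The plaintiff must prevail on at least one issue; overall, the defendant prevails.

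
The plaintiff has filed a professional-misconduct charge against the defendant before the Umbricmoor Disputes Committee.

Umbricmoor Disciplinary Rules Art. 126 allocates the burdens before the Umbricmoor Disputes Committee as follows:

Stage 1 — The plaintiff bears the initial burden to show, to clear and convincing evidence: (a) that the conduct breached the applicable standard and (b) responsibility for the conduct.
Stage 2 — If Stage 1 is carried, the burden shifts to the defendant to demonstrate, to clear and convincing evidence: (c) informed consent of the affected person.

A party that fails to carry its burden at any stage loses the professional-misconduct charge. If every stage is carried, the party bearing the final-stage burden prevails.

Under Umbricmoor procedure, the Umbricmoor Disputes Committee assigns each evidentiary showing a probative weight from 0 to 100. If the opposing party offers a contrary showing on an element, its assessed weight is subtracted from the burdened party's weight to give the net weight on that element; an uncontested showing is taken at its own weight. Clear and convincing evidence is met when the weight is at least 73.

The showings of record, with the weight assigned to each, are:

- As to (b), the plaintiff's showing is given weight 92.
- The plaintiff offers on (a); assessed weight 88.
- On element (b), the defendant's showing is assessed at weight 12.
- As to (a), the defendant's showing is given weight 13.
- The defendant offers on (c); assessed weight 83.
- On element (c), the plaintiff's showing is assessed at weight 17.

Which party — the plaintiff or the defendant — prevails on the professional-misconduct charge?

plaintiff

At Stage 1 the plaintiff must meet clear and convincing evidence (weight is at least 73): on (a) the weight is 88 less the opposing 13 gives net 75, which does reach 73, so (a) meets the standard; on (b) the weight is 92 less the opposing 12 gives net 80, which does reach 73, so (b) meets the standard.
  The plaintiff carries Stage 1; the defendant now bears the burden.
At Stage 2 the defendant must meet clear and convincing evidence (weight is at least 73): on (c) the weight is 83 less the opposing 17 gives net 66, which does not reach 73, so (c) does not meet the standard.
  Not every element is met, so the defendant fails to carry Stage 2.
The analysis ends at Stage 2; the plaintiff prevails.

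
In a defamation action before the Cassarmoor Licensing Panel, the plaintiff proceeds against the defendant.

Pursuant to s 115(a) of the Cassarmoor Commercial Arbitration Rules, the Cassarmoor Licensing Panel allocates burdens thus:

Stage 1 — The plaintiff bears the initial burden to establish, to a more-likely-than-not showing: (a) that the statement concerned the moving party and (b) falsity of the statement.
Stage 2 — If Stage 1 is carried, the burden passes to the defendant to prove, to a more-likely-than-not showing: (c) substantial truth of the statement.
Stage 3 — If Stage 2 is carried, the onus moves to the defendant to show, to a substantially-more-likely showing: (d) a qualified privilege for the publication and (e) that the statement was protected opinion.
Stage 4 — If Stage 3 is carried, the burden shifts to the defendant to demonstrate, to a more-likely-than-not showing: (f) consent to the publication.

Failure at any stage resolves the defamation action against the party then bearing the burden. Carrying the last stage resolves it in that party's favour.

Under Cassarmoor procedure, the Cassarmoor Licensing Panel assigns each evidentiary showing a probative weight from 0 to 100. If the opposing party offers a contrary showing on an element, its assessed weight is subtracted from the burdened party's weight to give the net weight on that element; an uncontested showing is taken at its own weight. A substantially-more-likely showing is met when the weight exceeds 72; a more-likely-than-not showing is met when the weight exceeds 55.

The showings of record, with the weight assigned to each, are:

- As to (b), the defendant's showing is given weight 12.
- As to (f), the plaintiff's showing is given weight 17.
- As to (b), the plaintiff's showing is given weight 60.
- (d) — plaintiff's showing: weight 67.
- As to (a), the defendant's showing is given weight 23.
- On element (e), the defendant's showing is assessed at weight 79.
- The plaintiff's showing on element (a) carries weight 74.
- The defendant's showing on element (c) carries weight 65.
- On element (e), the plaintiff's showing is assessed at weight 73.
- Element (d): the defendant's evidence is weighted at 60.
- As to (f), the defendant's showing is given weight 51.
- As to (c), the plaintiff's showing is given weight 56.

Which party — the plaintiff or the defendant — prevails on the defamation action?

At Stage 1 the plaintiff must meet a more-likely-than-not showing (weight exceeds 55): on (a) the weight is 74 less the opposing 23 gives net 51, which does not exceed 55, so (a) does not meet the standard; on (b) the weight is 60 less the opposing 12 gives net 48, which does not exceed 55, so (b) does not meet the standard.
  Stage 1 not carried; the plaintiff fails its burden.
So the defendant prevails.

defendant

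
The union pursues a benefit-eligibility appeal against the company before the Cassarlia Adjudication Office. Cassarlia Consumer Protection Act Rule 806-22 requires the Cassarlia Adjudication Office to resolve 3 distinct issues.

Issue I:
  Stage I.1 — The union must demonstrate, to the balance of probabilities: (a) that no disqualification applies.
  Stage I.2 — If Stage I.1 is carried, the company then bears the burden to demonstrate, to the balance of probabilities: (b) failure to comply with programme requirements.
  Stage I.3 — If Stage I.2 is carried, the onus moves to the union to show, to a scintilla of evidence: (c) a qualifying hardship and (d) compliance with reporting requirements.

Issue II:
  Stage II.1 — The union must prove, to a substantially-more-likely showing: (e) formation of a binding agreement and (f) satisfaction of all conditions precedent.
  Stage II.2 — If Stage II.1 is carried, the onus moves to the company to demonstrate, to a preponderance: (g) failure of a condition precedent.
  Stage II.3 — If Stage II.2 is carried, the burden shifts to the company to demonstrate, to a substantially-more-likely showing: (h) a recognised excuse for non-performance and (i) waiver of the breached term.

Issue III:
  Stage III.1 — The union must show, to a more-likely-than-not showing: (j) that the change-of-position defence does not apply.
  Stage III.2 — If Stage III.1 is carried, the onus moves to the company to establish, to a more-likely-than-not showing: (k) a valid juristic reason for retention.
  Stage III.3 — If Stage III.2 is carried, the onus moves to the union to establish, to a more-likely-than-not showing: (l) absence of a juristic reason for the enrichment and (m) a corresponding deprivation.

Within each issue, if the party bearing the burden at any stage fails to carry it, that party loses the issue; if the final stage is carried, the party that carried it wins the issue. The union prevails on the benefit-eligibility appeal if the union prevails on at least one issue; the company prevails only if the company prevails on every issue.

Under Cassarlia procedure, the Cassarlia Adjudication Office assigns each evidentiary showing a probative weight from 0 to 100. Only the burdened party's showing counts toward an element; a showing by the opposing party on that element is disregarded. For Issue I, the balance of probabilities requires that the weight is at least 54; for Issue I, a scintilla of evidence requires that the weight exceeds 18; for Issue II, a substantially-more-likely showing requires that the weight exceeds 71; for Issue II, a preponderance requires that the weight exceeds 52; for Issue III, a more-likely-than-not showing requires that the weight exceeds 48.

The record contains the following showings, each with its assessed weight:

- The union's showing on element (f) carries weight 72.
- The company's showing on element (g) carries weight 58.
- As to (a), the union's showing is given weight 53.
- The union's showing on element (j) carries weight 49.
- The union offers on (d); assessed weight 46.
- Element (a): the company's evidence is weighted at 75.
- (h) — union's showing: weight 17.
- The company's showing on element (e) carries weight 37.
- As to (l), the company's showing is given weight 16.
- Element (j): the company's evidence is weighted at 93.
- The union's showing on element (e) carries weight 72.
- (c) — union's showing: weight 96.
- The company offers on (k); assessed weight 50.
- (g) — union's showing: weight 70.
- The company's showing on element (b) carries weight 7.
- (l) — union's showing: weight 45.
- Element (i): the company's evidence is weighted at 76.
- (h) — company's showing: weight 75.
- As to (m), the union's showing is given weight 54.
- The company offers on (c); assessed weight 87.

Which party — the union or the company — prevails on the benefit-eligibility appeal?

— Issue I —
At Stage I.1 the union must meet the balance of probabilities (weight is at least 54): on (a) the weight is 53 (the company's 75 is given no effect), < 54, so (a) does not meet the standard.
  Not every element is met, so the union fails to carry Stage I.1.
The analysis ends at Stage I.1; the company prevails on this issue.
— Issue II —
At Stage II.1 the union must meet a substantially-more-likely showing (weight exceeds 71): on (e) the weight is 72 (the company's 37 is given no effect), which does exceed 71, so (e) meets the standard; on (f) the weight is 72, which does exceed 71, so (f) meets the standard.
  Stage II.1 carried; the burden shifts to the company.
At Stage II.2 the company must meet a preponderance (weight exceeds 52): on (g) the weight is 58 (the union's 70 is given no effect), which does exceed 52, so (g) meets the standard.
  Stage II.2 is satisfied; the company continues to bear the burden.
At Stage II.3 the company must meet a substantially-more-likely showing (weight exceeds 71): on (h) the weight is 75 (the union's 17 is given no effect), which does exceed 71, so (h) meets the standard; on (i) the weight is 76, > 71, so (i) meets the standard.
  All elements met at the final stage.
Every stage carried; the company prevails on this issue.
— Issue III —
At Stage III.1 the union must meet a more-likely-than-not showing (weight exceeds 48): on (j) the weight is 49 (the company's 93 is given no effect), which does exceed 48, so (j) meets the standard.
  The union carries Stage III.1; the company now bears the burden.
At Stage III.2 the company must meet a more-likely-than-not showing (weight exceeds 48): on (k) the weight is 50, which does exceed 48, so (k) meets the standard.
  The company carries Stage III.2; the union now bears the burden.
At Stage III.3 the union must meet a more-likely-than-not showing (weight exceeds 48): on (l) the weight is 45 (the company's 16 is given no effect), ≤ 48, so (l) does not meet the standard; on (m) the weight is 54, > 48, so (m) meets the standard.
  Not every element is met, so the union fails to carry Stage III.3.
The analysis ends at Stage III.3; the company prevails on this issue.
Per-issue: Issue I → company; Issue II → company; Issue III → company. The union must prevail on at least one issue; overall, the company prevails.

company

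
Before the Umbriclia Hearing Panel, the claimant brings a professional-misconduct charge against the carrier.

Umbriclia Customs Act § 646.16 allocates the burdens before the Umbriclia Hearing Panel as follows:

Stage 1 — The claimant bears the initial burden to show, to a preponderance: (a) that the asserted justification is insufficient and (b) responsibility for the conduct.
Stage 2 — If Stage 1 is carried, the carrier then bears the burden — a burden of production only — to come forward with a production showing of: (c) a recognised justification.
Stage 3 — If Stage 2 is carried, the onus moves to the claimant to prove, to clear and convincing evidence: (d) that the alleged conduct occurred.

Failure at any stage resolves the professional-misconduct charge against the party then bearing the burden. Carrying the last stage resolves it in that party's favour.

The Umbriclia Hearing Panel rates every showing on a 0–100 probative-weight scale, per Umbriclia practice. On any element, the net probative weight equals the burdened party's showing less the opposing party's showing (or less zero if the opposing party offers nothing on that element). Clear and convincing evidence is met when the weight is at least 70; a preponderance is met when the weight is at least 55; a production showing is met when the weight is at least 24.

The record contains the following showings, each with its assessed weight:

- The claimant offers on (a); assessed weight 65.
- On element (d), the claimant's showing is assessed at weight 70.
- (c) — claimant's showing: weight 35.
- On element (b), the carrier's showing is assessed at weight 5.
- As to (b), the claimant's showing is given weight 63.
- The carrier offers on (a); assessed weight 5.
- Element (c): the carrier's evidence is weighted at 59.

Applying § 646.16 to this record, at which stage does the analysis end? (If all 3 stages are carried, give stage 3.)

stage 3

Stage 1 — burden on claimant; standard: a preponderance (weight is at least 55).
    (a): 65 − 5 = 60 ≥ 55 [met]
    (b): 63 − 5 = 58 ≥ 55 [met]
  All elements met. The burden passes to the carrier.
Stage 2 — burden on carrier; standard: a production showing (weight is at least 24).
    (c): 59 − 35 = 24 ≥ 24 [met]
  Stage 2 is satisfied; the onus moves to the claimant.
Stage 3 — burden on claimant; standard: clear and convincing evidence (weight is at least 70).
    (d): 70 ≥ 70 [met]
  The claimant carries the last stage.
Every stage carried; the claimant prevails.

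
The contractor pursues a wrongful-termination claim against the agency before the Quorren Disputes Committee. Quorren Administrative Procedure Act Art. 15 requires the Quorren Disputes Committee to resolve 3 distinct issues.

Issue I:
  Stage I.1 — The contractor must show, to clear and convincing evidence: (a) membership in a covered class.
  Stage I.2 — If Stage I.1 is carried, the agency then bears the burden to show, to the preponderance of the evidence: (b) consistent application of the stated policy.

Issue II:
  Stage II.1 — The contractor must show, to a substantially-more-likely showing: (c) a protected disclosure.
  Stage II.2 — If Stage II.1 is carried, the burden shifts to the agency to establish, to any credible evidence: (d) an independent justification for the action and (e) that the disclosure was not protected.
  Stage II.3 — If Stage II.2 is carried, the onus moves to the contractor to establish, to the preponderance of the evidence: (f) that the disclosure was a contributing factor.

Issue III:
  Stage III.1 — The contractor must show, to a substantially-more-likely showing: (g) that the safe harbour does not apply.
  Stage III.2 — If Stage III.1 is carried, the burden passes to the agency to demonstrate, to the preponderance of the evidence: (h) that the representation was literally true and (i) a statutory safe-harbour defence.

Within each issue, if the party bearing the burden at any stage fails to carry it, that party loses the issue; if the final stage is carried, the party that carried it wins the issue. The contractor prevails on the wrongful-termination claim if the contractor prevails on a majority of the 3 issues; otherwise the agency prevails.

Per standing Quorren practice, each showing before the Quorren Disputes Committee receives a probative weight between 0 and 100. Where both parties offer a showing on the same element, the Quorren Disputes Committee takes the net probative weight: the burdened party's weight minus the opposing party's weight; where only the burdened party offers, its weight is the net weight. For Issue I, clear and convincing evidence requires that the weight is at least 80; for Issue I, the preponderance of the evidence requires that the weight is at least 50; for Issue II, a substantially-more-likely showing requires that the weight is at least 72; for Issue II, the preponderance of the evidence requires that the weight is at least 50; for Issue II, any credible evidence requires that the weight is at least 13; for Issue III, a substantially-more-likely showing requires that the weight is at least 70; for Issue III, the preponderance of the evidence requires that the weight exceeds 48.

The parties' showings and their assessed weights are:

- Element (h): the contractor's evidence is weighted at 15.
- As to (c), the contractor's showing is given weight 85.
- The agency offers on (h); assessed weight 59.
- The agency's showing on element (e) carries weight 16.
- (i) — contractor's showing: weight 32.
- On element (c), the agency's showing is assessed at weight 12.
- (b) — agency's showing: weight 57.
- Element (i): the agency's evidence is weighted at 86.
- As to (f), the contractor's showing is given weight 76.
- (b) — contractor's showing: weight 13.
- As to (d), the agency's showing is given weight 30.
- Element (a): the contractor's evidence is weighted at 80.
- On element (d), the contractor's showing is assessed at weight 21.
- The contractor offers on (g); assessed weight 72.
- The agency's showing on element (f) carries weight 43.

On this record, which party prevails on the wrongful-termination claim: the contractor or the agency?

— Issue I —
At Stage I.1 the contractor must meet clear and convincing evidence (weight is at least 80): on (a) the weight is 80, ≥ 80, so (a) meets the standard.
  The contractor carries Stage I.1; the agency now bears the burden.
At Stage I.2 the agency must meet the preponderance of the evidence (weight is at least 50): on (b) the weight is 57 less the opposing 13 gives net 44, < 50, so (b) does not meet the standard.
  The agency does not carry Stage I.2.
The analysis ends at Stage I.2; the contractor prevails on this issue.
— Issue II —
At Stage II.1 the contractor must meet a substantially-more-likely showing (weight is at least 72): on (c) the weight is 85 less the opposing 12 gives net 73, which does reach 72, so (c) meets the standard.
  Stage II.1 is satisfied; the onus moves to the agency.
At Stage II.2 the agency must meet any credible evidence (weight is at least 13): on (d) the weight is 30 less the opposing 21 gives net 9, < 13, so (d) does not meet the standard; on (e) the weight is 16, which does reach 13, so (e) meets the standard.
  The agency does not carry Stage II.2.
So the contractor prevails on this issue.
— Issue III —
At Stage III.1 the contractor must meet a substantially-more-likely showing (weight is at least 70): on (g) the weight is 72, ≥ 70, so (g) meets the standard.
  All elements met. The burden passes to the agency.
At Stage III.2 the agency must meet the preponderance of the evidence (weight exceeds 48): on (h) the weight is 59 less the opposing 15 gives net 44, ≤ 48, so (h) does not meet the standard; on (i) the weight is 86 less the opposing 32 gives net 54, > 48, so (i) meets the standard.
  Not every element is met, so the agency fails to carry Stage III.2.
The analysis ends at Stage III.2; the contractor prevails on this issue.
Per-issue: Issue I → contractor; Issue II → contractor; Issue III → contractor. The contractor must prevail on a majority of issues; overall, the contractor prevails.

contractor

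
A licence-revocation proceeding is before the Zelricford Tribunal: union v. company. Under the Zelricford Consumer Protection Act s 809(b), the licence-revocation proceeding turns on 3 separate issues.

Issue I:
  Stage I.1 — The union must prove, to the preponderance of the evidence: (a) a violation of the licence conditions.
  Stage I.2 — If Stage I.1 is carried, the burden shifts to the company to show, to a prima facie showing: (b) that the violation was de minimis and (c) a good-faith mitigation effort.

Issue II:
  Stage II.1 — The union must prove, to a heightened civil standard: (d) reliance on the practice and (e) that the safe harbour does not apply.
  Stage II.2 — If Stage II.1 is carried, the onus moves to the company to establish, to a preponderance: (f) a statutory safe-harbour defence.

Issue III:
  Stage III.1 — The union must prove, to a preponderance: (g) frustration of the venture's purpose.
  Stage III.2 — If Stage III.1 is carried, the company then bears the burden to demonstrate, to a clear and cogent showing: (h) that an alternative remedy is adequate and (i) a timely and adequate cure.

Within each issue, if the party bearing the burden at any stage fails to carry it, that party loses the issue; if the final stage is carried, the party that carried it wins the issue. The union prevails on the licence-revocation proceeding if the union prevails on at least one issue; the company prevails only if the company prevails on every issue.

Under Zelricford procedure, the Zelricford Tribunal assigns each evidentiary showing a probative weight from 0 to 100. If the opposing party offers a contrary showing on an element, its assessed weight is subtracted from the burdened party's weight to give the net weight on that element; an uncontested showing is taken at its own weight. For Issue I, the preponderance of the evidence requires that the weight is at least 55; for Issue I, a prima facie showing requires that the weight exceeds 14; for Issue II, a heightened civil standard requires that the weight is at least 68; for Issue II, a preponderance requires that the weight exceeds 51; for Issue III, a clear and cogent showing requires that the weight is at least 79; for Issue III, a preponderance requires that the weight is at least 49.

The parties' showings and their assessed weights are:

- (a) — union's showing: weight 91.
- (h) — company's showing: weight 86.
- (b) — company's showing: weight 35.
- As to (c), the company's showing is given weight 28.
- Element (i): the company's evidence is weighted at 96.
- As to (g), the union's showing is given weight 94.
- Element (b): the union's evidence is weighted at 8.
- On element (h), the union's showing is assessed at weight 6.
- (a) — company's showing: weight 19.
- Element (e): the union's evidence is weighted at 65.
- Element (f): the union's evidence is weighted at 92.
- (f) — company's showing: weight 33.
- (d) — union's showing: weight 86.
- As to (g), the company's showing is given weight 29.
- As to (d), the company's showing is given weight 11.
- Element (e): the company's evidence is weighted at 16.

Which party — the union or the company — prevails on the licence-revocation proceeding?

— Issue I —
Stage I.1 (union, the preponderance of the evidence, weight is at least 55): (a) net 91−19=72 ≥ 55 — meets.
  Stage I.1 is satisfied; the onus moves to the company.
Stage I.2 (company, a prima facie showing, weight exceeds 14): (b) net 35−8=27 > 14 — meets; (c) 28 > 14 — meets.
  All elements met at the final stage.
Every stage carried; the company prevails on this issue.
— Issue II —
Stage II.1 (union, a heightened civil standard, weight is at least 68): (d) net 86−11=75 ≥ 68 — meets; (e) net 65−16=49 < 68 — fails.
  The union does not carry Stage II.1.
So the company prevails on this issue.
— Issue III —
Stage III.1 — burden on union; standard: a preponderance (weight is at least 49).
    (g): 94 − 29 = 65 ≥ 49 [met]
  Stage III.1 carried; the burden shifts to the company.
Stage III.2 — burden on company; standard: a clear and cogent showing (weight is at least 79).
    (h): 86 − 6 = 80 ≥ 79 [met]
    (i): 96 ≥ 79 [met]
  Stage III.2 carried; the final stage is satisfied.
All stages carried — the company prevails on this issue.
Per-issue: Issue I → company; Issue II → company; Issue III → company. The union must prevail on at least one issue; overall, the company prevails.

company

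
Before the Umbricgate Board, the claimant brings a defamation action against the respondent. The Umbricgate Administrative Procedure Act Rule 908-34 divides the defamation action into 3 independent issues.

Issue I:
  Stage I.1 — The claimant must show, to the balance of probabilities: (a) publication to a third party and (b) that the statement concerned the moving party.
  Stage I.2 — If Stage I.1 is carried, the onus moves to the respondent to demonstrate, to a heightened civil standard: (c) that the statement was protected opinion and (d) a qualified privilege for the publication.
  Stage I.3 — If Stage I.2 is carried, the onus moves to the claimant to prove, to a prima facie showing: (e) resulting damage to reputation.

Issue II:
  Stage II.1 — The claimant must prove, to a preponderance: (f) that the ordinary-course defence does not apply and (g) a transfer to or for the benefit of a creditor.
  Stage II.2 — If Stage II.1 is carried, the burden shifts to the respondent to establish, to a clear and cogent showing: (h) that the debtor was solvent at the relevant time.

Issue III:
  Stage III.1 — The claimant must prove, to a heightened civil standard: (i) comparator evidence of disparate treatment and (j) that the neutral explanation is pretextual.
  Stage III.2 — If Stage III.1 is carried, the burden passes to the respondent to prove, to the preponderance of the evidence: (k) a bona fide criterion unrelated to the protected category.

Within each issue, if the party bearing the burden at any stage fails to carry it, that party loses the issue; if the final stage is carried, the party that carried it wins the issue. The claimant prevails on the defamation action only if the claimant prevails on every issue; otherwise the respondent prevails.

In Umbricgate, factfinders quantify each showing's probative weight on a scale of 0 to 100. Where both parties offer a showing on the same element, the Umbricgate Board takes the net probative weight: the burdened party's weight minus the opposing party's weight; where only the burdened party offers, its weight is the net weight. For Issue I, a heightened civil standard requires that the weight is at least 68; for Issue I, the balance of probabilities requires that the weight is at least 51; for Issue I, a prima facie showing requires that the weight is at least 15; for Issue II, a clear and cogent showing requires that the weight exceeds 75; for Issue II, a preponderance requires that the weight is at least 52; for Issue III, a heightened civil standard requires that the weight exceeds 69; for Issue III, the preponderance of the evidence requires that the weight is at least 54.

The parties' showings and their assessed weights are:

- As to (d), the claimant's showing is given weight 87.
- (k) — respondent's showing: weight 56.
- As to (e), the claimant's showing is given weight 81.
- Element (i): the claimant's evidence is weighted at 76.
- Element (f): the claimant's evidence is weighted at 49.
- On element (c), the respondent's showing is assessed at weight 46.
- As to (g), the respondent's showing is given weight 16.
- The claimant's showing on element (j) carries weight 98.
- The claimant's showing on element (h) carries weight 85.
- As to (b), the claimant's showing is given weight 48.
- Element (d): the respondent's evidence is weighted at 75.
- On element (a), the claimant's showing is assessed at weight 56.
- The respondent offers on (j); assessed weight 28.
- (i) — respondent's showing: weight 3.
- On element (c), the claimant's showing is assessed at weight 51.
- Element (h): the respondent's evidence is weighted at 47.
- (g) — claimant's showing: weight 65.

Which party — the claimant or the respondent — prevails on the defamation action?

respondent

— Issue I —
At Stage I.1 the claimant must meet the balance of probabilities (weight is at least 51): on (a) the weight is 56, which does reach 51, so (a) meets the standard; on (b) the weight is 48, < 51, so (b) does not meet the standard.
  Not every element is met, so the claimant fails to carry Stage I.1.
So the respondent prevails on this issue.
— Issue II —
Stage II.1 (claimant, a preponderance, weight is at least 52): (f) 49 < 52 — fails; (g) net 65−16=49 < 52 — fails.
  Not every element is met, so the claimant fails to carry Stage II.1.
The respondent prevails on this issue.
— Issue III —
At Stage III.1 the claimant must meet a heightened civil standard (weight exceeds 69): on (i) the weight is 76 less the opposing 3 gives net 73, > 69, so (i) meets the standard; on (j) the weight is 98 less the opposing 28 gives net 70, > 69, so (j) meets the standard.
  All elements met. The burden passes to the respondent.
At Stage III.2 the respondent must meet the preponderance of the evidence (weight is at least 54): on (k) the weight is 56, ≥ 54, so (k) meets the standard.
  Stage III.2 carried; the final stage is satisfied.
Every stage carried; the respondent prevails on this issue.
Per-issue: Issue I → respondent; Issue II → respondent; Issue III → respondent. The claimant must prevail on every issue; overall, the respondent prevails.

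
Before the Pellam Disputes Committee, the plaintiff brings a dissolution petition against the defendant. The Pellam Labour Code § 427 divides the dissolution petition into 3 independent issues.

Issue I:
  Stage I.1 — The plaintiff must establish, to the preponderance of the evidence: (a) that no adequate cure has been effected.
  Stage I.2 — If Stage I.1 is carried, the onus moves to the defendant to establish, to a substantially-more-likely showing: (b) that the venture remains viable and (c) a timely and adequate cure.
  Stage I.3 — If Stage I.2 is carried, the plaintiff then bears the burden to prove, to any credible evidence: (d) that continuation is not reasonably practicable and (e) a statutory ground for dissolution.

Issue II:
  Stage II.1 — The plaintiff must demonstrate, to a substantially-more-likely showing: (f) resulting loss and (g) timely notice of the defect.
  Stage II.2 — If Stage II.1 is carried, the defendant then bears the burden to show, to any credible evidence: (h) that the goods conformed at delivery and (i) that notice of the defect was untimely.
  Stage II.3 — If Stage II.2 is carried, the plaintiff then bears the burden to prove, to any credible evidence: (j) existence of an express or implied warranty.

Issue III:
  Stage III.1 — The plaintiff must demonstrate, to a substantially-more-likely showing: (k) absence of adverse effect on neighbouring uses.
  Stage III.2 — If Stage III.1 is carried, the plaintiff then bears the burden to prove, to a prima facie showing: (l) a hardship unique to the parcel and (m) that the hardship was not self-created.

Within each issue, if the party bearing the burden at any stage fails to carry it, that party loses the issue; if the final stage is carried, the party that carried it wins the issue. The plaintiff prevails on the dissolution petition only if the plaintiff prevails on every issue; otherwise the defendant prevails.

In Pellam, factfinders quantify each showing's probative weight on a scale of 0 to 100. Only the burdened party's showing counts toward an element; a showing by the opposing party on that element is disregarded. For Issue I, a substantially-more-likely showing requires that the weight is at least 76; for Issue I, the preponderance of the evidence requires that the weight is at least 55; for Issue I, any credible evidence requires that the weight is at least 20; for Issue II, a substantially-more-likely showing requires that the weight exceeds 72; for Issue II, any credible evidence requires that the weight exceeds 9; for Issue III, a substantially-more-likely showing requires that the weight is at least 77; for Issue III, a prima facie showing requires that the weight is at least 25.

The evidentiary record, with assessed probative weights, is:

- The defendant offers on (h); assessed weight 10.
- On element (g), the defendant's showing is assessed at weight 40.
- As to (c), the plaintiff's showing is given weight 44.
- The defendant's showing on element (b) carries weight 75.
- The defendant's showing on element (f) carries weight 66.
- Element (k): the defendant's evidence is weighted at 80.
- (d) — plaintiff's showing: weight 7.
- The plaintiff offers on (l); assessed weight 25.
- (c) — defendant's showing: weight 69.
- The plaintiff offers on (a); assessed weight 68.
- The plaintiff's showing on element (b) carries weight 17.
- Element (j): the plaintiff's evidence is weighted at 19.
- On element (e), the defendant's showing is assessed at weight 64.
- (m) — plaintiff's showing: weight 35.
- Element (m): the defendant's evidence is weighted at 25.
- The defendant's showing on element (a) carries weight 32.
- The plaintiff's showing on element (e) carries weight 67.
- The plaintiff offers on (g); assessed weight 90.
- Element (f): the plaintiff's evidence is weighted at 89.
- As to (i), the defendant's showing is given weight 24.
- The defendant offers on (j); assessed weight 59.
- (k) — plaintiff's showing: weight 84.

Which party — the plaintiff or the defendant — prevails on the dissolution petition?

plaintiff

— Issue I —
Stage I.1 (plaintiff, the preponderance of the evidence, weight is at least 55): (a) 68 (defendant's 32 disregarded) ≥ 55 — meets.
  Stage I.1 carried; the burden shifts to the defendant.
Stage I.2 (defendant, a substantially-more-likely showing, weight is at least 76): (b) 75 (plaintiff's 17 disregarded) < 76 — fails; (c) 69 (plaintiff's 44 disregarded) < 76 — fails.
  The defendant does not carry Stage I.2.
So the plaintiff prevails on this issue.
— Issue II —
Stage II.1 (plaintiff, a substantially-more-likely showing, weight exceeds 72): (f) 89 (defendant's 66 disregarded) > 72 — meets; (g) 90 (defendant's 40 disregarded) > 72 — meets.
  Stage II.1 carried; the burden shifts to the defendant.
Stage II.2 (defendant, any credible evidence, weight exceeds 9): (h) 10 > 9 — meets; (i) 24 > 9 — meets.
  Stage II.2 carried; the burden shifts to the plaintiff.
Stage II.3 (plaintiff, any credible evidence, weight exceeds 9): (j) 19 (defendant's 59 disregarded) > 9 — meets.
  All elements met at the final stage.
Every stage carried; the plaintiff prevails on this issue.
— Issue III —
Stage III.1 (plaintiff, a substantially-more-likely showing, weight is at least 77): (k) 84 (defendant's 80 disregarded) ≥ 77 — meets.
  All elements met. The plaintiff retains the burden for Stage III.2.
Stage III.2 (plaintiff, a prima facie showing, weight is at least 25): (l) 25 ≥ 25 — meets; (m) 35 (defendant's 25 disregarded) ≥ 25 — meets.
  The plaintiff carries the last stage.
With every stage satisfied, the plaintiff prevails on this issue.
Per-issue: Issue I → plaintiff; Issue II → plaintiff; Issue III → plaintiff. The plaintiff must prevail on every issue; overall, the plaintiff prevails.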